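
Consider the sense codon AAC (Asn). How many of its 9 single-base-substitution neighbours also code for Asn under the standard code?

Position 1: none → 0 synonymous.
Position 2: none → 0 synonymous.
Position 3: AAT → 1 synonymous.
Total: 0 + 0 + 1 = 1.

1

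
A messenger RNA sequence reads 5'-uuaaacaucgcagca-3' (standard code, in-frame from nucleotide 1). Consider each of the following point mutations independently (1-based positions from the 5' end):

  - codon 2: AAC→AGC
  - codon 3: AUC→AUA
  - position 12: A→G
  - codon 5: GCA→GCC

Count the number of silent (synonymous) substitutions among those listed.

3

Codon 2: AAC (Asn) → AGC (Ser) — missense.
Codon 3: AUC (Ile) → AUA (Ile) — synonymous.
Codon 4: GCA (Ala) → GCG (Ala) — synonymous.
Codon 5: GCA (Ala) → GCC (Ala) — synonymous.
Synonymous: 3 of 4.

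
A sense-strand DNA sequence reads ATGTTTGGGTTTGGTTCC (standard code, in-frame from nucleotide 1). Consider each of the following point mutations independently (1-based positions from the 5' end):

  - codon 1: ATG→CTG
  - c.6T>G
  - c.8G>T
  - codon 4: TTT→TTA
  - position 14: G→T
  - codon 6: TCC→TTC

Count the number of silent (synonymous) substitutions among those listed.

Codon 1: ATG (Met) → CTG (Leu) — missense.
Codon 2: TTT (Phe) → TTG (Leu) — missense.
Codon 3: GGG (Gly) → GTG (Val) — missense.
Codon 4: TTT (Phe) → TTA (Leu) — missense.
Codon 5: GGT (Gly) → GTT (Val) — missense.
Codon 6: TCC (Ser) → TTC (Phe) — missense.
Synonymous: 0 of 6.

0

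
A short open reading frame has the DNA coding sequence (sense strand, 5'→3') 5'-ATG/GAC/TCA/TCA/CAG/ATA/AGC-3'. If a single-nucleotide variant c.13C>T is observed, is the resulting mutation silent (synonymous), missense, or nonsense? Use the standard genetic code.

Position 13 falls in codon 5: CAG → Gln.
After the substitution the codon is TAG → Stop.
The new codon is a stop codon, so this is a nonsense mutation.

nonsense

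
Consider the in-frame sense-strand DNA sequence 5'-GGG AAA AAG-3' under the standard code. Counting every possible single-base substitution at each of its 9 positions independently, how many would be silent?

Codon 1 (GGG, Gly): 3 synonymous substitutions.
Codon 2 (AAA, Lys): 1 synonymous substitution.
Codon 3 (AAG, Lys): 1 synonymous substitution.
Total: 3 + 1 + 1 = 5.

5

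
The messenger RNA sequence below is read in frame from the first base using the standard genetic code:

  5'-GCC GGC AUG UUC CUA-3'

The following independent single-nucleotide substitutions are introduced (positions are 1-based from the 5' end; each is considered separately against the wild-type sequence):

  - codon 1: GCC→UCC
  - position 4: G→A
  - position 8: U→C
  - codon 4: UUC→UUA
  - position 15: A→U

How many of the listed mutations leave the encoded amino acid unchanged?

1

Codon 1: GCC (Ala) → UCC (Ser) — missense.
Codon 2: GGC (Gly) → AGC (Ser) — missense.
Codon 3: AUG (Met) → ACG (Thr) — missense.
Codon 4: UUC (Phe) → UUA (Leu) — missense.
Codon 5: CUA (Leu) → CUU (Leu) — synonymous.
Synonymous: 1 of 5.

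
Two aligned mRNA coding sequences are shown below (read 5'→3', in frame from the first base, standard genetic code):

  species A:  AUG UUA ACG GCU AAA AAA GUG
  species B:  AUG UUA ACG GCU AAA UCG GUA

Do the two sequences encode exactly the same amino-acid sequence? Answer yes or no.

no

Codon 1: AUG Met / AUG Met — identical.
Codon 2: UUA Leu / UUA Leu — identical.
Codon 3: ACG Thr / ACG Thr — identical.
Codon 4: GCU Ala / GCU Ala — identical.
Codon 5: AAA Lys / AAA Lys — identical.
Codon 6: AAA Lys / UCG Ser — nonsynonymous.
Codon 7: GUG Val / GUA Val — synonymous.
Nonsynonymous differences: 1 → different protein.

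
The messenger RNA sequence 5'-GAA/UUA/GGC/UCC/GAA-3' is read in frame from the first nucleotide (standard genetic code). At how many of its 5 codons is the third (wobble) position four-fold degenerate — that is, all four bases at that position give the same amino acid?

Codon 1 GAA (Glu): third position 2-fold.
Codon 2 UUA (Leu): third position 2-fold.
Codon 3 GGC (Gly): third position 4-fold.
Codon 4 UCC (Ser): third position 4-fold.
Codon 5 GAA (Glu): third position 2-fold.
Four-fold degenerate third positions: 2.

2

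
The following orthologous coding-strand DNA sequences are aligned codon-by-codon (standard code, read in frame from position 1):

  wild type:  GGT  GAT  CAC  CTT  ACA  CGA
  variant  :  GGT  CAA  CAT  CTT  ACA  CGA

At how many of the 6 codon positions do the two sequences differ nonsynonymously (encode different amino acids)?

Codon 1: GGT Gly / GGT Gly — identical.
Codon 2: GAT Asp / CAA Gln — nonsynonymous.
Codon 3: CAC His / CAT His — synonymous.
Codon 4: CTT Leu / CTT Leu — identical.
Codon 5: ACA Thr / ACA Thr — identical.
Codon 6: CGA Arg / CGA Arg — identical.
Nonsynonymous differences: 1.

1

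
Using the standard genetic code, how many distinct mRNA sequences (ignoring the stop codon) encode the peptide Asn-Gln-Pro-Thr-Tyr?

Asn: 2 codons.
Gln: 2 codons.
Pro: 4 codons.
Thr: 4 codons.
Tyr: 2 codons.
2 × 2 × 4 × 4 × 2 = 128.

128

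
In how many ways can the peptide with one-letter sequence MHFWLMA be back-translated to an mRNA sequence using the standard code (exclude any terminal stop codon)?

96

Met: 1 codon.
His: 2 codons.
Phe: 2 codons.
Trp: 1 codon.
Leu: 6 codons.
Met: 1 codon.
Ala: 4 codons.
1 × 2 × 2 × 1 × 6 × 1 × 4 = 96.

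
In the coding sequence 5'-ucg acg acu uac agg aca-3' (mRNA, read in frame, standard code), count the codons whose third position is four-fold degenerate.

Codon 1 UCG (Ser): third position 4-fold.
Codon 2 ACG (Thr): third position 4-fold.
Codon 3 ACU (Thr): third position 4-fold.
Codon 4 UAC (Tyr): third position 2-fold.
Codon 5 AGG (Arg): third position 2-fold.
Codon 6 ACA (Thr): third position 4-fold.
Four-fold degenerate third positions: 4.

4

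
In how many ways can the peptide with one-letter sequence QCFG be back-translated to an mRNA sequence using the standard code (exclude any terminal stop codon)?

32

Gln: 2 codons.
Cys: 2 codons.
Phe: 2 codons.
Gly: 4 codons.
2 × 2 × 2 × 4 = 32.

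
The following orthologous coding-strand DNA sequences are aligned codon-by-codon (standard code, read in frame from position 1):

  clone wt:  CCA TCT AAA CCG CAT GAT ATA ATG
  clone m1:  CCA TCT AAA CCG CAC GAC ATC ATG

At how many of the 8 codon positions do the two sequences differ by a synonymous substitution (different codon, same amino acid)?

Codon 1: CCA Pro / CCA Pro — identical.
Codon 2: TCT Ser / TCT Ser — identical.
Codon 3: AAA Lys / AAA Lys — identical.
Codon 4: CCG Pro / CCG Pro — identical.
Codon 5: CAT His / CAC His — synonymous.
Codon 6: GAT Asp / GAC Asp — synonymous.
Codon 7: ATA Ile / ATC Ile — synonymous.
Codon 8: ATG Met / ATG Met — identical.
Synonymous differences: 3.

3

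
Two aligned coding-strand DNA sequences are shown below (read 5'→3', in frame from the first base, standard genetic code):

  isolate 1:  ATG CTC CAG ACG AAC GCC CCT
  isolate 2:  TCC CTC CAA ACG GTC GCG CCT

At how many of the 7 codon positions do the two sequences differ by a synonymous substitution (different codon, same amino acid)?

Codon 1: ATG Met / TCC Ser — nonsynonymous.
Codon 2: CTC Leu / CTC Leu — identical.
Codon 3: CAG Gln / CAA Gln — synonymous.
Codon 4: ACG Thr / ACG Thr — identical.
Codon 5: AAC Asn / GTC Val — nonsynonymous.
Codon 6: GCC Ala / GCG Ala — synonymous.
Codon 7: CCT Pro / CCT Pro — identical.
Synonymous differences: 2.

2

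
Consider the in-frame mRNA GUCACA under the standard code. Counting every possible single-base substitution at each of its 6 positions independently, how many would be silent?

6

Codon 1 (GUC, Val): 3 synonymous substitutions.
Codon 2 (ACA, Thr): 3 synonymous substitutions.
Total: 3 + 3 = 6.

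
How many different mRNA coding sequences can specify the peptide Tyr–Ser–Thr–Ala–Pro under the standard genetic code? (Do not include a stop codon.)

Tyr: 2 codons.
Ser: 6 codons.
Thr: 4 codons.
Ala: 4 codons.
Pro: 4 codons.
2 × 6 × 4 × 4 × 4 = 768.

768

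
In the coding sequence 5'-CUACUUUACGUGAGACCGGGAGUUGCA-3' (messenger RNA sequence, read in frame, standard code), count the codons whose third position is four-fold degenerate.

7

Codon 1 CUA (Leu): third position 4-fold.
Codon 2 CUU (Leu): third position 4-fold.
Codon 3 UAC (Tyr): third position 2-fold.
Codon 4 GUG (Val): third position 4-fold.
Codon 5 AGA (Arg): third position 2-fold.
Codon 6 CCG (Pro): third position 4-fold.
Codon 7 GGA (Gly): third position 4-fold.
Codon 8 GUU (Val): third position 4-fold.
Codon 9 GCA (Ala): third position 4-fold.
Four-fold degenerate third positions: 7.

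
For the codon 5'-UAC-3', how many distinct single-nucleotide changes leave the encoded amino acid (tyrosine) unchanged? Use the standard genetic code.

Position 1: none → 0 synonymous.
Position 2: none → 0 synonymous.
Position 3: UAU → 1 synonymous.
Total: 0 + 0 + 1 = 1.

1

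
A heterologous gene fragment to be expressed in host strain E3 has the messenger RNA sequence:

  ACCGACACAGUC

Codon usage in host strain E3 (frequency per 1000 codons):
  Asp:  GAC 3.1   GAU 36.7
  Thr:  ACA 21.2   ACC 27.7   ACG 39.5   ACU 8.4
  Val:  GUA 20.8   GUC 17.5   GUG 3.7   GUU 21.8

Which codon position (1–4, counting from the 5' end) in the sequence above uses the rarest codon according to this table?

2

Codon 1 ACC (Thr): 27.7 per 1000.
Codon 2 GAC (Asp): 3.1 per 1000.
Codon 3 ACA (Thr): 21.2 per 1000.
Codon 4 GUC (Val): 17.5 per 1000.
Lowest frequency is 3.1 at codon 2.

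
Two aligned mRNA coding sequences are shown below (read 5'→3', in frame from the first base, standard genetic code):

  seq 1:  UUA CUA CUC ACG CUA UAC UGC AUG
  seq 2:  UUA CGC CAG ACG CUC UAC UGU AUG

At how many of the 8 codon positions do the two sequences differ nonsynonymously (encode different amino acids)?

Codon 1: UUA Leu / UUA Leu — identical.
Codon 2: CUA Leu / CGC Arg — nonsynonymous.
Codon 3: CUC Leu / CAG Gln — nonsynonymous.
Codon 4: ACG Thr / ACG Thr — identical.
Codon 5: CUA Leu / CUC Leu — synonymous.
Codon 6: UAC Tyr / UAC Tyr — identical.
Codon 7: UGC Cys / UGU Cys — synonymous.
Codon 8: AUG Met / AUG Met — identical.
Nonsynonymous differences: 2.

2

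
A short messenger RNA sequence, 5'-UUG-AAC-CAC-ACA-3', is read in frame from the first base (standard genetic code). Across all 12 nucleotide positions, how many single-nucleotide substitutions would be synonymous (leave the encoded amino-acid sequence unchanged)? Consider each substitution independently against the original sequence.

Codon 1 (UUG, Leu): 2 synonymous substitutions.
Codon 2 (AAC, Asn): 1 synonymous substitution.
Codon 3 (CAC, His): 1 synonymous substitution.
Codon 4 (ACA, Thr): 3 synonymous substitutions.
Total: 2 + 1 + 1 + 3 = 7.

7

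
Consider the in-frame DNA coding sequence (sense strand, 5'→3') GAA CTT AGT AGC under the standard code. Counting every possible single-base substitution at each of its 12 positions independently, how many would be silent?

Codon 1 (GAA, Glu): 1 synonymous substitution.
Codon 2 (CTT, Leu): 3 synonymous substitutions.
Codon 3 (AGT, Ser): 1 synonymous substitution.
Codon 4 (AGC, Ser): 1 synonymous substitution.
Total: 1 + 3 + 1 + 1 = 6.

6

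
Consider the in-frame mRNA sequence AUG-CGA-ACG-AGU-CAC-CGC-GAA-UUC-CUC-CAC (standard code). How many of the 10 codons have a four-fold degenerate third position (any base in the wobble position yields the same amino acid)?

Codon 1 AUG (Met): third position 1-fold.
Codon 2 CGA (Arg): third position 4-fold.
Codon 3 ACG (Thr): third position 4-fold.
Codon 4 AGU (Ser): third position 2-fold.
Codon 5 CAC (His): third position 2-fold.
Codon 6 CGC (Arg): third position 4-fold.
Codon 7 GAA (Glu): third position 2-fold.
Codon 8 UUC (Phe): third position 2-fold.
Codon 9 CUC (Leu): third position 4-fold.
Codon 10 CAC (His): third position 2-fold.
Four-fold degenerate third positions: 4.

4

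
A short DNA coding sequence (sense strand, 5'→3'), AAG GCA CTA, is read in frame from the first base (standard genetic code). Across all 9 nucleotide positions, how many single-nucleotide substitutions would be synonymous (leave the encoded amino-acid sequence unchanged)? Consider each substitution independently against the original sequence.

8

Codon 1 (AAG, Lys): 1 synonymous substitution.
Codon 2 (GCA, Ala): 3 synonymous substitutions.
Codon 3 (CTA, Leu): 4 synonymous substitutions.
Total: 1 + 3 + 4 = 8.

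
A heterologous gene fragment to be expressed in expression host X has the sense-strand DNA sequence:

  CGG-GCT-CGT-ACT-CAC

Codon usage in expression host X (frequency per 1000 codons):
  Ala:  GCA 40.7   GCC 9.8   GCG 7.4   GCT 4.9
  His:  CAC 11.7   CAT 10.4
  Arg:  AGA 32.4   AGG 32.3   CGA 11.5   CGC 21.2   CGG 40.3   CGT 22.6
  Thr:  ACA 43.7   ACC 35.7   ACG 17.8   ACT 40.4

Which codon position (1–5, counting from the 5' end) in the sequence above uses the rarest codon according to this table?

Codon 1 CGG (Arg): 40.3 per 1000.
Codon 2 GCT (Ala): 4.9 per 1000.
Codon 3 CGT (Arg): 22.6 per 1000.
Codon 4 ACT (Thr): 40.4 per 1000.
Codon 5 CAC (His): 11.7 per 1000.
Lowest frequency is 4.9 at codon 2.

2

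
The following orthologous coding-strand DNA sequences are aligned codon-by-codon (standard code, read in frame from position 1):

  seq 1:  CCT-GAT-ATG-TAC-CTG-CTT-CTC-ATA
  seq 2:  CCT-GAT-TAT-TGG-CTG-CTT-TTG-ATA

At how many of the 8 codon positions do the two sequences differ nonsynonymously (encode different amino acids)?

Codon 1: CCT Pro / CCT Pro — identical.
Codon 2: GAT Asp / GAT Asp — identical.
Codon 3: ATG Met / TAT Tyr — nonsynonymous.
Codon 4: TAC Tyr / TGG Trp — nonsynonymous.
Codon 5: CTG Leu / CTG Leu — identical.
Codon 6: CTT Leu / CTT Leu — identical.
Codon 7: CTC Leu / TTG Leu — synonymous.
Codon 8: ATA Ile / ATA Ile — identical.
Nonsynonymous differences: 2.

2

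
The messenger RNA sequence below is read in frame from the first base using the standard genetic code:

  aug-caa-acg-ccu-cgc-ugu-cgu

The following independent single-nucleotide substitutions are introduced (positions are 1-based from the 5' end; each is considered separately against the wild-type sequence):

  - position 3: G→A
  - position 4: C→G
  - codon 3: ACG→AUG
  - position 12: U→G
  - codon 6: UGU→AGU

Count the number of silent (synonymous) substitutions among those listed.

Codon 1: AUG (Met) → AUA (Ile) — missense.
Codon 2: CAA (Gln) → GAA (Glu) — missense.
Codon 3: ACG (Thr) → AUG (Met) — missense.
Codon 4: CCU (Pro) → CCG (Pro) — synonymous.
Codon 6: UGU (Cys) → AGU (Ser) — missense.
Synonymous: 1 of 5.

1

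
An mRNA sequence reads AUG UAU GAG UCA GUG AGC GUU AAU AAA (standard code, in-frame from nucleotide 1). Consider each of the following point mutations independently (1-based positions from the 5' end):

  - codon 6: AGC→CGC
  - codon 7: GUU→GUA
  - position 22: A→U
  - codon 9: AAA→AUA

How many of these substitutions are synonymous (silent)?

Codon 6: AGC (Ser) → CGC (Arg) — missense.
Codon 7: GUU (Val) → GUA (Val) — synonymous.
Codon 8: AAU (Asn) → UAU (Tyr) — missense.
Codon 9: AAA (Lys) → AUA (Ile) — missense.
Synonymous: 1 of 4.

1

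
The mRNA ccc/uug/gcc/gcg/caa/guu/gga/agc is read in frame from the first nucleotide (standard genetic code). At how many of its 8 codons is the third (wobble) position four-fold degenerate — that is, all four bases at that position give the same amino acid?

Codon 1 CCC (Pro): third position 4-fold.
Codon 2 UUG (Leu): third position 2-fold.
Codon 3 GCC (Ala): third position 4-fold.
Codon 4 GCG (Ala): third position 4-fold.
Codon 5 CAA (Gln): third position 2-fold.
Codon 6 GUU (Val): third position 4-fold.
Codon 7 GGA (Gly): third position 4-fold.
Codon 8 AGC (Ser): third position 2-fold.
Four-fold degenerate third positions: 5.

5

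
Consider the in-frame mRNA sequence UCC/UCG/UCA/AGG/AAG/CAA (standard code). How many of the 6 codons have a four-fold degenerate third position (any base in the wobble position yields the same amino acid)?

Codon 1 UCC (Ser): third position 4-fold.
Codon 2 UCG (Ser): third position 4-fold.
Codon 3 UCA (Ser): third position 4-fold.
Codon 4 AGG (Arg): third position 2-fold.
Codon 5 AAG (Lys): third position 2-fold.
Codon 6 CAA (Gln): third position 2-fold.
Four-fold degenerate third positions: 3.

3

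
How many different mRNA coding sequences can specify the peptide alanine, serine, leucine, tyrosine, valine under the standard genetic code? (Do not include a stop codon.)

Ala: 4 codons.
Ser: 6 codons.
Leu: 6 codons.
Tyr: 2 codons.
Val: 4 codons.
4 × 6 × 6 × 2 × 4 = 1152.

1152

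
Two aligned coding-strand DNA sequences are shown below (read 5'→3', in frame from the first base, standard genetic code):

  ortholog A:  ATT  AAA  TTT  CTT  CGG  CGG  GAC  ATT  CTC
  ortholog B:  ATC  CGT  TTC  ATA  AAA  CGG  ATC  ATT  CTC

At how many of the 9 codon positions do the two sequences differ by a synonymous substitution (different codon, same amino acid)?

Codon 1: ATT Ile / ATC Ile — synonymous.
Codon 2: AAA Lys / CGT Arg — nonsynonymous.
Codon 3: TTT Phe / TTC Phe — synonymous.
Codon 4: CTT Leu / ATA Ile — nonsynonymous.
Codon 5: CGG Arg / AAA Lys — nonsynonymous.
Codon 6: CGG Arg / CGG Arg — identical.
Codon 7: GAC Asp / ATC Ile — nonsynonymous.
Codon 8: ATT Ile / ATT Ile — identical.
Codon 9: CTC Leu / CTC Leu — identical.
Synonymous differences: 2.

2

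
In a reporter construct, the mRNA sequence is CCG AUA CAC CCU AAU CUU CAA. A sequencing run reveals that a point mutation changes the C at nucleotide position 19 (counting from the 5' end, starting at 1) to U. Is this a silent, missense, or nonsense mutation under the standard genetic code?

nonsense

Position 19 falls in codon 7: CAA → Gln.
After the substitution the codon is UAA → Stop.
The new codon is a stop codon, so this is a nonsense mutation.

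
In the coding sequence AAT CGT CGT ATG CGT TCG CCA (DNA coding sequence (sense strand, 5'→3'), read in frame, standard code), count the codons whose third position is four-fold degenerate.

5

Codon 1 AAT (Asn): third position 2-fold.
Codon 2 CGT (Arg): third position 4-fold.
Codon 3 CGT (Arg): third position 4-fold.
Codon 4 ATG (Met): third position 1-fold.
Codon 5 CGT (Arg): third position 4-fold.
Codon 6 TCG (Ser): third position 4-fold.
Codon 7 CCA (Pro): third position 4-fold.
Four-fold degenerate third positions: 5.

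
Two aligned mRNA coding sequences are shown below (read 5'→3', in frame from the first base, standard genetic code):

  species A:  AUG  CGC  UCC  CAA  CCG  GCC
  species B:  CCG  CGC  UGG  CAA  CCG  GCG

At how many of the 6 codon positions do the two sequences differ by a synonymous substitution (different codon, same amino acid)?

1

Codon 1: AUG Met / CCG Pro — nonsynonymous.
Codon 2: CGC Arg / CGC Arg — identical.
Codon 3: UCC Ser / UGG Trp — nonsynonymous.
Codon 4: CAA Gln / CAA Gln — identical.
Codon 5: CCG Pro / CCG Pro — identical.
Codon 6: GCC Ala / GCG Ala — synonymous.
Synonymous differences: 1.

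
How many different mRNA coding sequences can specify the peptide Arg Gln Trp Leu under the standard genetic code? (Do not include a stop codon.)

72

Arg: 6 codons.
Gln: 2 codons.
Trp: 1 codon.
Leu: 6 codons.
6 × 2 × 1 × 6 = 72.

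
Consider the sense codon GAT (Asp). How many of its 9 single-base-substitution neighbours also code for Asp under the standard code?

1

Position 1: none → 0 synonymous.
Position 2: none → 0 synonymous.
Position 3: GAC → 1 synonymous.
Total: 0 + 0 + 1 = 1.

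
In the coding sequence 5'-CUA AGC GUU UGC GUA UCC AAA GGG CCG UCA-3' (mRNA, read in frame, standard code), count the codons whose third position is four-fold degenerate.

Codon 1 CUA (Leu): third position 4-fold.
Codon 2 AGC (Ser): third position 2-fold.
Codon 3 GUU (Val): third position 4-fold.
Codon 4 UGC (Cys): third position 2-fold.
Codon 5 GUA (Val): third position 4-fold.
Codon 6 UCC (Ser): third position 4-fold.
Codon 7 AAA (Lys): third position 2-fold.
Codon 8 GGG (Gly): third position 4-fold.
Codon 9 CCG (Pro): third position 4-fold.
Codon 10 UCA (Ser): third position 4-fold.
Four-fold degenerate third positions: 7.

7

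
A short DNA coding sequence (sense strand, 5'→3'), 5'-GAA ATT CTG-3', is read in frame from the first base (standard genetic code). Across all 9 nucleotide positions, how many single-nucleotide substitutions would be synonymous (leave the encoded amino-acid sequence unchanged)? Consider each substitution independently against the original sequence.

7

Codon 1 (GAA, Glu): 1 synonymous substitution.
Codon 2 (ATT, Ile): 2 synonymous substitutions.
Codon 3 (CTG, Leu): 4 synonymous substitutions.
Total: 1 + 2 + 4 = 7.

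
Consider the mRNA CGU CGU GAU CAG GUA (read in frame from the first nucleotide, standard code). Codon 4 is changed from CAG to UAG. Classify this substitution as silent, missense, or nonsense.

Position 10 falls in codon 4: CAG → Gln.
After the substitution the codon is UAG → Stop.
The new codon is a stop codon, so this is a nonsense mutation.

nonsense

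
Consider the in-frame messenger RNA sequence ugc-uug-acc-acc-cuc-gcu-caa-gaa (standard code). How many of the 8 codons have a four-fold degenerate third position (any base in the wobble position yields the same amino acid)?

Codon 1 UGC (Cys): third position 2-fold.
Codon 2 UUG (Leu): third position 2-fold.
Codon 3 ACC (Thr): third position 4-fold.
Codon 4 ACC (Thr): third position 4-fold.
Codon 5 CUC (Leu): third position 4-fold.
Codon 6 GCU (Ala): third position 4-fold.
Codon 7 CAA (Gln): third position 2-fold.
Codon 8 GAA (Glu): third position 2-fold.
Four-fold degenerate third positions: 4.

4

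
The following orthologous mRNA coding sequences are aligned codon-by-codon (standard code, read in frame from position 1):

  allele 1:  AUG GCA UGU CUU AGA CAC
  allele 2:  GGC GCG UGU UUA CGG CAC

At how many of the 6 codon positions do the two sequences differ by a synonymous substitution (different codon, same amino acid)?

3

Codon 1: AUG Met / GGC Gly — nonsynonymous.
Codon 2: GCA Ala / GCG Ala — synonymous.
Codon 3: UGU Cys / UGU Cys — identical.
Codon 4: CUU Leu / UUA Leu — synonymous.
Codon 5: AGA Arg / CGG Arg — synonymous.
Codon 6: CAC His / CAC His — identical.
Synonymous differences: 3.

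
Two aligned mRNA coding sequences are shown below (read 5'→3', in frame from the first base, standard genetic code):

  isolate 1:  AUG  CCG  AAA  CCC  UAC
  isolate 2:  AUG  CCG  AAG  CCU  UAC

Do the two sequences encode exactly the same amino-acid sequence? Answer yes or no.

yes

Codon 1: AUG Met / AUG Met — identical.
Codon 2: CCG Pro / CCG Pro — identical.
Codon 3: AAA Lys / AAG Lys — synonymous.
Codon 4: CCC Pro / CCU Pro — synonymous.
Codon 5: UAC Tyr / UAC Tyr — identical.
Nonsynonymous differences: 0 → same protein.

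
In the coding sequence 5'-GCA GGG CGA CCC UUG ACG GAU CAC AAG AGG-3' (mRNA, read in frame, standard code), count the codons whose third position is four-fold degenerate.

5

Codon 1 GCA (Ala): third position 4-fold.
Codon 2 GGG (Gly): third position 4-fold.
Codon 3 CGA (Arg): third position 4-fold.
Codon 4 CCC (Pro): third position 4-fold.
Codon 5 UUG (Leu): third position 2-fold.
Codon 6 ACG (Thr): third position 4-fold.
Codon 7 GAU (Asp): third position 2-fold.
Codon 8 CAC (His): third position 2-fold.
Codon 9 AAG (Lys): third position 2-fold.
Codon 10 AGG (Arg): third position 2-fold.
Four-fold degenerate third positions: 5.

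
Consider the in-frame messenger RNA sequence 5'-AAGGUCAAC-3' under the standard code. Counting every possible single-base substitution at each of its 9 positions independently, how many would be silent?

5

Codon 1 (AAG, Lys): 1 synonymous substitution.
Codon 2 (GUC, Val): 3 synonymous substitutions.
Codon 3 (AAC, Asn): 1 synonymous substitution.
Total: 1 + 3 + 1 = 5.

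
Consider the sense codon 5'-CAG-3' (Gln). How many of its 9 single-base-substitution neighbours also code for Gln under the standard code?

1

Position 1: none → 0 synonymous.
Position 2: none → 0 synonymous.
Position 3: CAA → 1 synonymous.
Total: 0 + 0 + 1 = 1.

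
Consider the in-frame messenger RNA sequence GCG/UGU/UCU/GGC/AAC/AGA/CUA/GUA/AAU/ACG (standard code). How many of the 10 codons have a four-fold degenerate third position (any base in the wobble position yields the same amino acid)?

6

Codon 1 GCG (Ala): third position 4-fold.
Codon 2 UGU (Cys): third position 2-fold.
Codon 3 UCU (Ser): third position 4-fold.
Codon 4 GGC (Gly): third position 4-fold.
Codon 5 AAC (Asn): third position 2-fold.
Codon 6 AGA (Arg): third position 2-fold.
Codon 7 CUA (Leu): third position 4-fold.
Codon 8 GUA (Val): third position 4-fold.
Codon 9 AAU (Asn): third position 2-fold.
Codon 10 ACG (Thr): third position 4-fold.
Four-fold degenerate third positions: 6.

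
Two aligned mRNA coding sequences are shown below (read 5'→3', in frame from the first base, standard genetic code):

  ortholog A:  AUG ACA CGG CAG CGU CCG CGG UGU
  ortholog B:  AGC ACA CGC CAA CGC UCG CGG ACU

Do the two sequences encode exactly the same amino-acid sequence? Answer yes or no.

no

Codon 1: AUG Met / AGC Ser — nonsynonymous.
Codon 2: ACA Thr / ACA Thr — identical.
Codon 3: CGG Arg / CGC Arg — synonymous.
Codon 4: CAG Gln / CAA Gln — synonymous.
Codon 5: CGU Arg / CGC Arg — synonymous.
Codon 6: CCG Pro / UCG Ser — nonsynonymous.
Codon 7: CGG Arg / CGG Arg — identical.
Codon 8: UGU Cys / ACU Thr — nonsynonymous.
Nonsynonymous differences: 3 → different protein.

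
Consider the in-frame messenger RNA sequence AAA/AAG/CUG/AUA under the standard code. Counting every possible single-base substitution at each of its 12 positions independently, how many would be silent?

8

Codon 1 (AAA, Lys): 1 synonymous substitution.
Codon 2 (AAG, Lys): 1 synonymous substitution.
Codon 3 (CUG, Leu): 4 synonymous substitutions.
Codon 4 (AUA, Ile): 2 synonymous substitutions.
Total: 1 + 1 + 4 + 2 = 8.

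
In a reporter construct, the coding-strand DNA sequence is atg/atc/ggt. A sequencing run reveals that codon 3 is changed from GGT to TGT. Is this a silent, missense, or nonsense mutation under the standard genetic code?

missense

Position 7 falls in codon 3: GGT → Gly.
After the substitution the codon is TGT → Cys.
Gly ≠ Cys, so this is a missense mutation.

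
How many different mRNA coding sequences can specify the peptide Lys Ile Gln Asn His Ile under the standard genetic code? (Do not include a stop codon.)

144

Lys: 2 codons.
Ile: 3 codons.
Gln: 2 codons.
Asn: 2 codons.
His: 2 codons.
Ile: 3 codons.
2 × 3 × 2 × 2 × 2 × 3 = 144.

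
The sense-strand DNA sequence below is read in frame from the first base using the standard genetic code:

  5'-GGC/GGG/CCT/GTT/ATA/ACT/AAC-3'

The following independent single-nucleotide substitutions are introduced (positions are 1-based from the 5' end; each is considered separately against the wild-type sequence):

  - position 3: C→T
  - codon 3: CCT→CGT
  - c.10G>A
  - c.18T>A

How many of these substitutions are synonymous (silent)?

2

Codon 1: GGC (Gly) → GGT (Gly) — synonymous.
Codon 3: CCT (Pro) → CGT (Arg) — missense.
Codon 4: GTT (Val) → ATT (Ile) — missense.
Codon 6: ACT (Thr) → ACA (Thr) — synonymous.
Synonymous: 2 of 4.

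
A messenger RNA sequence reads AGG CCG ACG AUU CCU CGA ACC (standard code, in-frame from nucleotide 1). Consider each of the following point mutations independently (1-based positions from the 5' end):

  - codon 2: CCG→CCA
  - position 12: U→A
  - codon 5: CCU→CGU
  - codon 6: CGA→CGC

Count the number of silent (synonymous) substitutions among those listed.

Codon 2: CCG (Pro) → CCA (Pro) — synonymous.
Codon 4: AUU (Ile) → AUA (Ile) — synonymous.
Codon 5: CCU (Pro) → CGU (Arg) — missense.
Codon 6: CGA (Arg) → CGC (Arg) — synonymous.
Synonymous: 3 of 4.

3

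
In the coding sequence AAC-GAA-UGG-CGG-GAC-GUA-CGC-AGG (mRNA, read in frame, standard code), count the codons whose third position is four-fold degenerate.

3

Codon 1 AAC (Asn): third position 2-fold.
Codon 2 GAA (Glu): third position 2-fold.
Codon 3 UGG (Trp): third position 1-fold.
Codon 4 CGG (Arg): third position 4-fold.
Codon 5 GAC (Asp): third position 2-fold.
Codon 6 GUA (Val): third position 4-fold.
Codon 7 CGC (Arg): third position 4-fold.
Codon 8 AGG (Arg): third position 2-fold.
Four-fold degenerate third positions: 3.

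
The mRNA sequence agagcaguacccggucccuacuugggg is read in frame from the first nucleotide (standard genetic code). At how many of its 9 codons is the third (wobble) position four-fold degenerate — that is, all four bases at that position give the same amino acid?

6

Codon 1 AGA (Arg): third position 2-fold.
Codon 2 GCA (Ala): third position 4-fold.
Codon 3 GUA (Val): third position 4-fold.
Codon 4 CCC (Pro): third position 4-fold.
Codon 5 GGU (Gly): third position 4-fold.
Codon 6 CCC (Pro): third position 4-fold.
Codon 7 UAC (Tyr): third position 2-fold.
Codon 8 UUG (Leu): third position 2-fold.
Codon 9 GGG (Gly): third position 4-fold.
Four-fold degenerate third positions: 6.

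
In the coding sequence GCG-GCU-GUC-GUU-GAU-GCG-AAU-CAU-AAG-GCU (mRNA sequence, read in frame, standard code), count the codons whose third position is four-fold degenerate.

Codon 1 GCG (Ala): third position 4-fold.
Codon 2 GCU (Ala): third position 4-fold.
Codon 3 GUC (Val): third position 4-fold.
Codon 4 GUU (Val): third position 4-fold.
Codon 5 GAU (Asp): third position 2-fold.
Codon 6 GCG (Ala): third position 4-fold.
Codon 7 AAU (Asn): third position 2-fold.
Codon 8 CAU (His): third position 2-fold.
Codon 9 AAG (Lys): third position 2-fold.
Codon 10 GCU (Ala): third position 4-fold.
Four-fold degenerate third positions: 6.

6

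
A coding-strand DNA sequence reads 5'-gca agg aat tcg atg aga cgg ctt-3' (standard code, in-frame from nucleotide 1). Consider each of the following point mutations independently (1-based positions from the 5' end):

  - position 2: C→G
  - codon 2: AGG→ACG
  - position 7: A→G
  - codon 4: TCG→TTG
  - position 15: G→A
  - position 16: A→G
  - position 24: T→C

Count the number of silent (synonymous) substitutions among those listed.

1

Codon 1: GCA (Ala) → GGA (Gly) — missense.
Codon 2: AGG (Arg) → ACG (Thr) — missense.
Codon 3: AAT (Asn) → GAT (Asp) — missense.
Codon 4: TCG (Ser) → TTG (Leu) — missense.
Codon 5: ATG (Met) → ATA (Ile) — missense.
Codon 6: AGA (Arg) → GGA (Gly) — missense.
Codon 8: CTT (Leu) → CTC (Leu) — synonymous.
Synonymous: 1 of 7.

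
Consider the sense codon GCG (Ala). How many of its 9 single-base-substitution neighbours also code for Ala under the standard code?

3

Position 1: none → 0 synonymous.
Position 2: none → 0 synonymous.
Position 3: GCT, GCC, GCA → 3 synonymous.
Total: 0 + 0 + 3 = 3.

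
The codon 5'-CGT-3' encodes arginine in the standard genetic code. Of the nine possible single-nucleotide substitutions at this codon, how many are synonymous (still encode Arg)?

3

Position 1: none → 0 synonymous.
Position 2: none → 0 synonymous.
Position 3: CGC, CGA, CGG → 3 synonymous.
Total: 0 + 0 + 3 = 3.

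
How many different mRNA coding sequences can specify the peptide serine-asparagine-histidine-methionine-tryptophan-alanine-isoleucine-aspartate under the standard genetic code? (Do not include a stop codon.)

576

Ser: 6 codons.
Asn: 2 codons.
His: 2 codons.
Met: 1 codon.
Trp: 1 codon.
Ala: 4 codons.
Ile: 3 codons.
Asp: 2 codons.
6 × 2 × 2 × 1 × 1 × 4 × 3 × 2 = 576.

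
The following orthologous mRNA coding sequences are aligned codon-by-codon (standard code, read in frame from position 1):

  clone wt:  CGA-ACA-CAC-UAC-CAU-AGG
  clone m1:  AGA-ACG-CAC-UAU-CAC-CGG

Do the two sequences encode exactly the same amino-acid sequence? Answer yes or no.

Codon 1: CGA Arg / AGA Arg — synonymous.
Codon 2: ACA Thr / ACG Thr — synonymous.
Codon 3: CAC His / CAC His — identical.
Codon 4: UAC Tyr / UAU Tyr — synonymous.
Codon 5: CAU His / CAC His — synonymous.
Codon 6: AGG Arg / CGG Arg — synonymous.
Nonsynonymous differences: 0 → same protein.

yes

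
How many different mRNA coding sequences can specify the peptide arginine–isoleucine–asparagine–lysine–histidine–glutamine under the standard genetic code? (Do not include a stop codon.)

Arg: 6 codons.
Ile: 3 codons.
Asn: 2 codons.
Lys: 2 codons.
His: 2 codons.
Gln: 2 codons.
6 × 3 × 2 × 2 × 2 × 2 = 288.

288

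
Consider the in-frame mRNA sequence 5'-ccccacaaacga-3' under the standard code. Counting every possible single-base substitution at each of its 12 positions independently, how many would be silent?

9

Codon 1 (CCC, Pro): 3 synonymous substitutions.
Codon 2 (CAC, His): 1 synonymous substitution.
Codon 3 (AAA, Lys): 1 synonymous substitution.
Codon 4 (CGA, Arg): 4 synonymous substitutions.
Total: 3 + 1 + 1 + 4 = 9.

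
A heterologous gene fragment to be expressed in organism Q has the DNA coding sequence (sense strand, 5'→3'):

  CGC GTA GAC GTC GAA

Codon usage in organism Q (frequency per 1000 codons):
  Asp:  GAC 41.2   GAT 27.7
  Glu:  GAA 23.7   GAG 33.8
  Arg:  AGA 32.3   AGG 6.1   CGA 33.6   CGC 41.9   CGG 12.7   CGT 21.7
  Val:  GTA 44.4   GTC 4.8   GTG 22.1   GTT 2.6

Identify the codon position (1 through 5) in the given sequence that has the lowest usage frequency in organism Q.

Codon 1 CGC (Arg): 41.9 per 1000.
Codon 2 GTA (Val): 44.4 per 1000.
Codon 3 GAC (Asp): 41.2 per 1000.
Codon 4 GTC (Val): 4.8 per 1000.
Codon 5 GAA (Glu): 23.7 per 1000.
Lowest frequency is 4.8 at codon 4.

4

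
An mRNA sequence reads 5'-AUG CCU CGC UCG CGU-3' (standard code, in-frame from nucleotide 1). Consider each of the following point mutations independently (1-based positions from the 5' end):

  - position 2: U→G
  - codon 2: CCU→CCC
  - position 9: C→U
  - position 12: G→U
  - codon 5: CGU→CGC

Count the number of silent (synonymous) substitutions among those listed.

Codon 1: AUG (Met) → AGG (Arg) — missense.
Codon 2: CCU (Pro) → CCC (Pro) — synonymous.
Codon 3: CGC (Arg) → CGU (Arg) — synonymous.
Codon 4: UCG (Ser) → UCU (Ser) — synonymous.
Codon 5: CGU (Arg) → CGC (Arg) — synonymous.
Synonymous: 4 of 5.

4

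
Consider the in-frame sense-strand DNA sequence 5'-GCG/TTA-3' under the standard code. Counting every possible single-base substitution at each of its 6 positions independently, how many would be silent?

5

Codon 1 (GCG, Ala): 3 synonymous substitutions.
Codon 2 (TTA, Leu): 2 synonymous substitutions.
Total: 3 + 2 = 5.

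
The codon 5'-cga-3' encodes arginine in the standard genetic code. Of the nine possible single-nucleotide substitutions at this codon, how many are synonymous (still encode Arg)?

4

Position 1: AGA → 1 synonymous.
Position 2: none → 0 synonymous.
Position 3: CGU, CGC, CGG → 3 synonymous.
Total: 1 + 0 + 3 = 4.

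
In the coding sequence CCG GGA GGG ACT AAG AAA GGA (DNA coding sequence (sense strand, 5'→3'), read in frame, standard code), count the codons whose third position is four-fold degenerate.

Codon 1 CCG (Pro): third position 4-fold.
Codon 2 GGA (Gly): third position 4-fold.
Codon 3 GGG (Gly): third position 4-fold.
Codon 4 ACT (Thr): third position 4-fold.
Codon 5 AAG (Lys): third position 2-fold.
Codon 6 AAA (Lys): third position 2-fold.
Codon 7 GGA (Gly): third position 4-fold.
Four-fold degenerate third positions: 5.

5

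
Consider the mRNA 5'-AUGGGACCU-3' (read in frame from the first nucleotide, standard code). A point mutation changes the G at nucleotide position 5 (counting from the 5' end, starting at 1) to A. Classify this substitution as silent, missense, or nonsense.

Position 5 falls in codon 2: GGA → Gly.
After the substitution the codon is GAA → Glu.
Gly ≠ Glu, so this is a missense mutation.

missense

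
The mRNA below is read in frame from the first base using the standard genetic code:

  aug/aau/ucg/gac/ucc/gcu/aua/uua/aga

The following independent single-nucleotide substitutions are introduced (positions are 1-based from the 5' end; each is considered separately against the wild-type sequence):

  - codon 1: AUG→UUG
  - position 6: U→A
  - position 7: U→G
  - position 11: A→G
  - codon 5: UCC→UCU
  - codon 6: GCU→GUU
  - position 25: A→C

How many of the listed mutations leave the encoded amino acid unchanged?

2

Codon 1: AUG (Met) → UUG (Leu) — missense.
Codon 2: AAU (Asn) → AAA (Lys) — missense.
Codon 3: UCG (Ser) → GCG (Ala) — missense.
Codon 4: GAC (Asp) → GGC (Gly) — missense.
Codon 5: UCC (Ser) → UCU (Ser) — synonymous.
Codon 6: GCU (Ala) → GUU (Val) — missense.
Codon 9: AGA (Arg) → CGA (Arg) — synonymous.
Synonymous: 2 of 7.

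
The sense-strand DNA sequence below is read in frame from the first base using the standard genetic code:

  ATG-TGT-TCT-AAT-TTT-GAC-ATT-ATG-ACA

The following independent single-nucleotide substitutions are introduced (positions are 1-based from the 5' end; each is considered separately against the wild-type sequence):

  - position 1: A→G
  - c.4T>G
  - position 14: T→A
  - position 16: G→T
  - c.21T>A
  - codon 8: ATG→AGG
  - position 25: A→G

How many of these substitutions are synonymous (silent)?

Codon 1: ATG (Met) → GTG (Val) — missense.
Codon 2: TGT (Cys) → GGT (Gly) — missense.
Codon 5: TTT (Phe) → TAT (Tyr) — missense.
Codon 6: GAC (Asp) → TAC (Tyr) — missense.
Codon 7: ATT (Ile) → ATA (Ile) — synonymous.
Codon 8: ATG (Met) → AGG (Arg) — missense.
Codon 9: ACA (Thr) → GCA (Ala) — missense.
Synonymous: 1 of 7.

1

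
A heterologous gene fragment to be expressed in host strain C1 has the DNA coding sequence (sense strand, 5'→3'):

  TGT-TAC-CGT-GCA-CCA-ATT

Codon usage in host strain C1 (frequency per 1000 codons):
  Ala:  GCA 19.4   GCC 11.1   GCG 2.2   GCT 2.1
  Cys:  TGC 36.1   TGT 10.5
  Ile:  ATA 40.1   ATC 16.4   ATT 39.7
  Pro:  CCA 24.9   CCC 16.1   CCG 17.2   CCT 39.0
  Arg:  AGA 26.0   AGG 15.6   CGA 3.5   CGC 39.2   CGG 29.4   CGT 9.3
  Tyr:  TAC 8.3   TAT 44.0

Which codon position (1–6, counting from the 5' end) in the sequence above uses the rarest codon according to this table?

Codon 1 TGT (Cys): 10.5 per 1000.
Codon 2 TAC (Tyr): 8.3 per 1000.
Codon 3 CGT (Arg): 9.3 per 1000.
Codon 4 GCA (Ala): 19.4 per 1000.
Codon 5 CCA (Pro): 24.9 per 1000.
Codon 6 ATT (Ile): 39.7 per 1000.
Lowest frequency is 8.3 at codon 2.

2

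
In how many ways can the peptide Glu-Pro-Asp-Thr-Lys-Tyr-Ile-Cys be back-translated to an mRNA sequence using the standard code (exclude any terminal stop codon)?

1536

Glu: 2 codons.
Pro: 4 codons.
Asp: 2 codons.
Thr: 4 codons.
Lys: 2 codons.
Tyr: 2 codons.
Ile: 3 codons.
Cys: 2 codons.
2 × 4 × 2 × 4 × 2 × 2 × 3 × 2 = 1536.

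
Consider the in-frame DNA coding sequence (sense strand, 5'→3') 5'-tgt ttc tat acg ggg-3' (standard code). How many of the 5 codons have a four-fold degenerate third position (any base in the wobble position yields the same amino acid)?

2

Codon 1 TGT (Cys): third position 2-fold.
Codon 2 TTC (Phe): third position 2-fold.
Codon 3 TAT (Tyr): third position 2-fold.
Codon 4 ACG (Thr): third position 4-fold.
Codon 5 GGG (Gly): third position 4-fold.
Four-fold degenerate third positions: 2.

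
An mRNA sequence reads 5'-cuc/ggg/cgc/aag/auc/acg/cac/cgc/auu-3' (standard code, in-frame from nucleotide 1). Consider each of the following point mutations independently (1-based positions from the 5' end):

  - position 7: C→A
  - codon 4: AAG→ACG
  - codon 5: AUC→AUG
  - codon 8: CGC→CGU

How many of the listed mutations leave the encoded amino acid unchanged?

Codon 3: CGC (Arg) → AGC (Ser) — missense.
Codon 4: AAG (Lys) → ACG (Thr) — missense.
Codon 5: AUC (Ile) → AUG (Met) — missense.
Codon 8: CGC (Arg) → CGU (Arg) — synonymous.
Synonymous: 1 of 4.

1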